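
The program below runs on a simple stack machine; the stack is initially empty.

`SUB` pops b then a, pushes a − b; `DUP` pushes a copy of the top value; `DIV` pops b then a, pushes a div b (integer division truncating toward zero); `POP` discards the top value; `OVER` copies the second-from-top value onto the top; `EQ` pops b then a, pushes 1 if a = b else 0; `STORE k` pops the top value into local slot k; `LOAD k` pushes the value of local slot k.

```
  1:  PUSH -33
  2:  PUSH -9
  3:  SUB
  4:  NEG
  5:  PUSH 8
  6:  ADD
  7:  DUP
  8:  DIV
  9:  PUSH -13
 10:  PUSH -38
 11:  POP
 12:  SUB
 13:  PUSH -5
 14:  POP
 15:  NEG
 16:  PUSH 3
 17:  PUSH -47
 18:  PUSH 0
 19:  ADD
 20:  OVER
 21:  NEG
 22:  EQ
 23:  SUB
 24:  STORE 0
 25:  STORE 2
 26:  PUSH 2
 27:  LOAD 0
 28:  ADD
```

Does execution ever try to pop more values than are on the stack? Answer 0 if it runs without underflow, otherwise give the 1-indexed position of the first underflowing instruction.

0

PUSH -33 : -33
PUSH -9  : -33 -9
SUB      : -24
NEG      : 24
PUSH 8   : 24 8
ADD      : 32
DUP      : 32 32
DIV      : 1
PUSH -13 : 1 -13
PUSH -38 : 1 -13 -38
POP      : 1 -13
SUB      : 14
PUSH -5  : 14 -5
POP      : 14
NEG      : -14
PUSH 3   : -14 3
PUSH -47 : -14 3 -47
PUSH 0   : -14 3 -47 0
ADD      : -14 3 -47
OVER     : -14 3 -47 3
NEG      : -14 3 -47 -3
EQ       : -14 3 0
SUB      : -14 3
STORE 0  : -14
STORE 2  : (empty)
PUSH 2   : 2
LOAD 0   : 2 3
ADD      : 5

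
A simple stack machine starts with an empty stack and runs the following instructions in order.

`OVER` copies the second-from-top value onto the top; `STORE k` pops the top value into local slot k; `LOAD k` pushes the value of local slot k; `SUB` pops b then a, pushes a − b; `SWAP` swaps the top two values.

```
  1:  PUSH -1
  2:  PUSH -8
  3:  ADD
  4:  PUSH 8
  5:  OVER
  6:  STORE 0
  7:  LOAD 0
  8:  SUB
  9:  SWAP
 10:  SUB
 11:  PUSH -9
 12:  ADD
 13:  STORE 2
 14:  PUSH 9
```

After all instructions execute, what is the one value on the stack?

9

PUSH -1 → [-1]
PUSH -8 → [-1, -8]
ADD     → [-9]
PUSH 8  → [-9, 8]
OVER    → [-9, 8, -9]
STORE 0 → [-9, 8]
LOAD 0  → [-9, 8, -9]
SUB     → [-9, 17]
SWAP    → [17, -9]
SUB     → [26]
PUSH -9 → [26, -9]
ADD     → [17]
STORE 2 → []
PUSH 9  → [9]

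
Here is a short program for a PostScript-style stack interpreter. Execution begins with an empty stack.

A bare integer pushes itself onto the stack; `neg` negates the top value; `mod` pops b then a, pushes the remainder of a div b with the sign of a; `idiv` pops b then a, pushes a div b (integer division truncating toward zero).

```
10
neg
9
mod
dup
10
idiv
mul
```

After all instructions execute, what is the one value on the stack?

10    10
neg   -10
9     -10 9
mod   -1
dup   -1 -1
10    -1 -1 10
idiv  -1 0
mul   0

0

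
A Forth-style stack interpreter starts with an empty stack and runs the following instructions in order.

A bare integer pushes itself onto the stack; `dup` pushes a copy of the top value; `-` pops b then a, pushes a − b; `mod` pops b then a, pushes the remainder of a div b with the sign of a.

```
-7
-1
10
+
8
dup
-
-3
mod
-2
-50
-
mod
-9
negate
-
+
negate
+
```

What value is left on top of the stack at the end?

-7     → -7
-1     → -7 -1
10     → -7 -1 10
+      → -7 9
8      → -7 9 8
dup    → -7 9 8 8
-      → -7 9 0
-3     → -7 9 0 -3
mod    → -7 9 0
-2     → -7 9 0 -2
-50    → -7 9 0 -2 -50
-      → -7 9 0 48
mod    → -7 9 0
-9     → -7 9 0 -9
negate → -7 9 0 9
-      → -7 9 -9
+      → -7 0
negate → -7 0
+      → -7

-7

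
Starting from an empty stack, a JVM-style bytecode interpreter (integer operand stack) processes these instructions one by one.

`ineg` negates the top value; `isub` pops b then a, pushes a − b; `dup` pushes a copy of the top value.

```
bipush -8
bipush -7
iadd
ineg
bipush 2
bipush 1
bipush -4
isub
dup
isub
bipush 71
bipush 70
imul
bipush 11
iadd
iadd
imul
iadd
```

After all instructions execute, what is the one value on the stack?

bipush -8  [-8]
bipush -7  [-8, -7]
iadd       [-15]
ineg       [15]
bipush 2   [15, 2]
bipush 1   [15, 2, 1]
bipush -4  [15, 2, 1, -4]
isub       [15, 2, 5]
dup        [15, 2, 5, 5]
isub       [15, 2, 0]
bipush 71  [15, 2, 0, 71]
bipush 70  [15, 2, 0, 71, 70]
imul       [15, 2, 0, 4970]
bipush 11  [15, 2, 0, 4970, 11]
iadd       [15, 2, 0, 4981]
iadd       [15, 2, 4981]
imul       [15, 9962]
iadd       [9977]

9977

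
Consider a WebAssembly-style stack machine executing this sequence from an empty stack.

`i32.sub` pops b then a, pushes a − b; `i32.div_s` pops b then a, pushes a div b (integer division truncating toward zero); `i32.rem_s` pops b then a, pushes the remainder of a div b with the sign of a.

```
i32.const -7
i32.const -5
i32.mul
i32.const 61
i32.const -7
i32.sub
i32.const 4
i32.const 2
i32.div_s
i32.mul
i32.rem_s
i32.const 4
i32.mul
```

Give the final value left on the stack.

i32.const -7 -> [-7]
i32.const -5 -> [-7, -5]
i32.mul      -> [35]
i32.const 61 -> [35, 61]
i32.const -7 -> [35, 61, -7]
i32.sub      -> [35, 68]
i32.const 4  -> [35, 68, 4]
i32.const 2  -> [35, 68, 4, 2]
i32.div_s    -> [35, 68, 2]
i32.mul      -> [35, 136]
i32.rem_s    -> [35]
i32.const 4  -> [35, 4]
i32.mul      -> [140]

140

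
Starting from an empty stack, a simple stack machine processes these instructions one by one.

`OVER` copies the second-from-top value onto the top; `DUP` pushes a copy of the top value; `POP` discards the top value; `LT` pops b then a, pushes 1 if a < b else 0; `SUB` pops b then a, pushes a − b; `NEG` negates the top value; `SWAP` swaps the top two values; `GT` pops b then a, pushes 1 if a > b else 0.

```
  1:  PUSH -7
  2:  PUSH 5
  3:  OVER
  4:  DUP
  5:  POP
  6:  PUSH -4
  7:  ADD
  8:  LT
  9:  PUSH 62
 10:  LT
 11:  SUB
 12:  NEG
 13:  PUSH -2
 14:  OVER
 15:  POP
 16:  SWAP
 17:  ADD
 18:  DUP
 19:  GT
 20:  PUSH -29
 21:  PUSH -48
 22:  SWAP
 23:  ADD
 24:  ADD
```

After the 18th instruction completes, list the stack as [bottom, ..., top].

[6, 6]

PUSH -7 → -7
PUSH 5  → -7 5
OVER    → -7 5 -7
DUP     → -7 5 -7 -7
POP     → -7 5 -7
PUSH -4 → -7 5 -7 -4
ADD     → -7 5 -11
LT      → -7 0
PUSH 62 → -7 0 62
LT      → -7 1
SUB     → -8
NEG     → 8
PUSH -2 → 8 -2
OVER    → 8 -2 8
POP     → 8 -2
SWAP    → -2 8
ADD     → 6
DUP     → 6 6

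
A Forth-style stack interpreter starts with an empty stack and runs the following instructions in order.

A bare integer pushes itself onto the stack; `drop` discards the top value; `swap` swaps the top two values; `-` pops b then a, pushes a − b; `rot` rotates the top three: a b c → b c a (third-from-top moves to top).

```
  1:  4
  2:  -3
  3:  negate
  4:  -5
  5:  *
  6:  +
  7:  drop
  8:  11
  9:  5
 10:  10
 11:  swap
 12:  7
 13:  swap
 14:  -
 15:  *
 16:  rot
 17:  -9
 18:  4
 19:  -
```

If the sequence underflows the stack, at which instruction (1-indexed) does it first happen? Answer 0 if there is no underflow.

4      → [4]
-3     → [4, -3]
negate → [4, 3]
-5     → [4, 3, -5]
*      → [4, -15]
+      → [-11]
drop   → []
11     → [11]
5      → [11, 5]
10     → [11, 5, 10]
swap   → [11, 10, 5]
7      → [11, 10, 5, 7]
swap   → [11, 10, 7, 5]
-      → [11, 10, 2]
*      → [11, 20]
rot  — needs 3 operands, stack has 2 → underflow

16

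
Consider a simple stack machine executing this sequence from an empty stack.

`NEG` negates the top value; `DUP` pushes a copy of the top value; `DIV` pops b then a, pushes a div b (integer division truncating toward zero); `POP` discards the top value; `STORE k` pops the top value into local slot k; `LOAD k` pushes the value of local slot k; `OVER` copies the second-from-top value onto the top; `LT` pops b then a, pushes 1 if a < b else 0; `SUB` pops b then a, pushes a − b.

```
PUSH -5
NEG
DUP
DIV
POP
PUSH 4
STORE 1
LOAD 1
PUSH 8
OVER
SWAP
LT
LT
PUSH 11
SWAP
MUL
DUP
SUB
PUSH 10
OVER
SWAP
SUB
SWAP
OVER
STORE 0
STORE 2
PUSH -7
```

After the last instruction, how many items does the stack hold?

2

PUSH -5 -> -5
NEG     -> 5
DUP     -> 5 5
DIV     -> 1
POP     -> (empty)
PUSH 4  -> 4
STORE 1 -> (empty)
LOAD 1  -> 4
PUSH 8  -> 4 8
OVER    -> 4 8 4
SWAP    -> 4 4 8
LT      -> 4 1
LT      -> 0
PUSH 11 -> 0 11
SWAP    -> 11 0
MUL     -> 0
DUP     -> 0 0
SUB     -> 0
PUSH 10 -> 0 10
OVER    -> 0 10 0
SWAP    -> 0 0 10
SUB     -> 0 -10
SWAP    -> -10 0
OVER    -> -10 0 -10
STORE 0 -> -10 0
STORE 2 -> -10
PUSH -7 -> -10 -7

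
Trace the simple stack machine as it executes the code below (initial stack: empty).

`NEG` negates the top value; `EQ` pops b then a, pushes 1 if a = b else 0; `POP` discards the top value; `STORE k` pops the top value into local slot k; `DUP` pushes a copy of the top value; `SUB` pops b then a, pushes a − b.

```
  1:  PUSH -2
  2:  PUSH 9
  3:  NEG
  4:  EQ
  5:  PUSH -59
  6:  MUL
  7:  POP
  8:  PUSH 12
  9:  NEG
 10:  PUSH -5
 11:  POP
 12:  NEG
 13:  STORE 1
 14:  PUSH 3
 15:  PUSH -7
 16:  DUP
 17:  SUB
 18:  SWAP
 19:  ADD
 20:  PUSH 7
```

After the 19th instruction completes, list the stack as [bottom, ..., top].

PUSH -2  : [-2]
PUSH 9   : [-2, 9]
NEG      : [-2, -9]
EQ       : [0]
PUSH -59 : [0, -59]
MUL      : [0]
POP      : []
PUSH 12  : [12]
NEG      : [-12]
PUSH -5  : [-12, -5]
POP      : [-12]
NEG      : [12]
STORE 1  : []
PUSH 3   : [3]
PUSH -7  : [3, -7]
DUP      : [3, -7, -7]
SUB      : [3, 0]
SWAP     : [0, 3]
ADD      : [3]

[3]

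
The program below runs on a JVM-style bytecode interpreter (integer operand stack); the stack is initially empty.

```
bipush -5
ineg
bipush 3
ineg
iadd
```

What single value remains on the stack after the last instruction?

bipush -5 : -5
ineg      : 5
bipush 3  : 5 3
ineg      : 5 -3
iadd      : 2

2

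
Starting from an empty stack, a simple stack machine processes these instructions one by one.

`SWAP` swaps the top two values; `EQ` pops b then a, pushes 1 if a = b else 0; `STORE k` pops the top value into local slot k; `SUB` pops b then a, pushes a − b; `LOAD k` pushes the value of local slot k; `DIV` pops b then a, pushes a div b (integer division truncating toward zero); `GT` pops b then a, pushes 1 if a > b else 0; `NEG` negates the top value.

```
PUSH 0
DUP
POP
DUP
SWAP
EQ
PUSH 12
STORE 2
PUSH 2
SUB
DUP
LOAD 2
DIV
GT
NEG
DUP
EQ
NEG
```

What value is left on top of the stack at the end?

-1

PUSH 0   0
DUP      0 0
POP      0
DUP      0 0
SWAP     0 0
EQ       1
PUSH 12  1 12
STORE 2  1
PUSH 2   1 2
SUB      -1
DUP      -1 -1
LOAD 2   -1 -1 12
DIV      -1 0
GT       0
NEG      0
DUP      0 0
EQ       1
NEG      -1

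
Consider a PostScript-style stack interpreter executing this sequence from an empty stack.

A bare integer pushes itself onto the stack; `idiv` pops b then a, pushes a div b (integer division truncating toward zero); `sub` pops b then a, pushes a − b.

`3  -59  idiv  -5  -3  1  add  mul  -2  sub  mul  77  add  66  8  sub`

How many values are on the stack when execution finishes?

3    : 3
-59  : 3 -59
idiv : 0
-5   : 0 -5
-3   : 0 -5 -3
1    : 0 -5 -3 1
add  : 0 -5 -2
mul  : 0 10
-2   : 0 10 -2
sub  : 0 12
mul  : 0
77   : 0 77
add  : 77
66   : 77 66
8    : 77 66 8
sub  : 77 58

2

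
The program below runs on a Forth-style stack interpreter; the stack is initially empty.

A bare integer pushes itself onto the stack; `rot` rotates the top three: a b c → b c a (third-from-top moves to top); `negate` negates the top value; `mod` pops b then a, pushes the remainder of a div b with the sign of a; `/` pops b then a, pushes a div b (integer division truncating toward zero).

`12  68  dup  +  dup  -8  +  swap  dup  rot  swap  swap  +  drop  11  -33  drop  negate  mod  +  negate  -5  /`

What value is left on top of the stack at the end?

12      12
68      12 68
dup     12 68 68
+       12 136
dup     12 136 136
-8      12 136 136 -8
+       12 136 128
swap    12 128 136
dup     12 128 136 136
rot     12 136 136 128
swap    12 136 128 136
swap    12 136 136 128
+       12 136 264
drop    12 136
11      12 136 11
-33     12 136 11 -33
drop    12 136 11
negate  12 136 -11
mod     12 4
+       16
negate  -16
-5      -16 -5
/       3

3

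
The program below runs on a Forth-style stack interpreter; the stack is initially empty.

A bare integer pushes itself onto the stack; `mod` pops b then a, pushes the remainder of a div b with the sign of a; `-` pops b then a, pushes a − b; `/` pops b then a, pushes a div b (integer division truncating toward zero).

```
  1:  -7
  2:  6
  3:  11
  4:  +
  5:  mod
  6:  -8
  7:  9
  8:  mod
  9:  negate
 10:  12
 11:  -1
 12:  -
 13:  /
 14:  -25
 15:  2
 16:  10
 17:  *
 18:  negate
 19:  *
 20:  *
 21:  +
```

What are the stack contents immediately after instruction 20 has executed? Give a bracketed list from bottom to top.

[-7, 0]

-7     : -7
6      : -7 6
11     : -7 6 11
+      : -7 17
mod    : -7
-8     : -7 -8
9      : -7 -8 9
mod    : -7 -8
negate : -7 8
12     : -7 8 12
-1     : -7 8 12 -1
-      : -7 8 13
/      : -7 0
-25    : -7 0 -25
2      : -7 0 -25 2
10     : -7 0 -25 2 10
*      : -7 0 -25 20
negate : -7 0 -25 -20
*      : -7 0 500
*      : -7 0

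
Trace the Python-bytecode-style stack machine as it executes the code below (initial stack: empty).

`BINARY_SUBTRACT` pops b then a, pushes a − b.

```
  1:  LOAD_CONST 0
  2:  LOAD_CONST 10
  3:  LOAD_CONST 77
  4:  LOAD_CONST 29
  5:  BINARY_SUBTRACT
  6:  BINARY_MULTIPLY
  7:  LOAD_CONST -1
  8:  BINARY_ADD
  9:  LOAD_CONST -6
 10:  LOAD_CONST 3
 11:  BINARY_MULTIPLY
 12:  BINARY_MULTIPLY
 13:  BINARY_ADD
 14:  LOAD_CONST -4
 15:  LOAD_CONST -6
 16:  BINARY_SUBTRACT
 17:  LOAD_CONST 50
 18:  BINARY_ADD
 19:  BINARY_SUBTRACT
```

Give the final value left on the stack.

-8674

LOAD_CONST 0    -> 0
LOAD_CONST 10   -> 0 10
LOAD_CONST 77   -> 0 10 77
LOAD_CONST 29   -> 0 10 77 29
BINARY_SUBTRACT -> 0 10 48
BINARY_MULTIPLY -> 0 480
LOAD_CONST -1   -> 0 480 -1
BINARY_ADD      -> 0 479
LOAD_CONST -6   -> 0 479 -6
LOAD_CONST 3    -> 0 479 -6 3
BINARY_MULTIPLY -> 0 479 -18
BINARY_MULTIPLY -> 0 -8622
BINARY_ADD      -> -8622
LOAD_CONST -4   -> -8622 -4
LOAD_CONST -6   -> -8622 -4 -6
BINARY_SUBTRACT -> -8622 2
LOAD_CONST 50   -> -8622 2 50
BINARY_ADD      -> -8622 52
BINARY_SUBTRACT -> -8674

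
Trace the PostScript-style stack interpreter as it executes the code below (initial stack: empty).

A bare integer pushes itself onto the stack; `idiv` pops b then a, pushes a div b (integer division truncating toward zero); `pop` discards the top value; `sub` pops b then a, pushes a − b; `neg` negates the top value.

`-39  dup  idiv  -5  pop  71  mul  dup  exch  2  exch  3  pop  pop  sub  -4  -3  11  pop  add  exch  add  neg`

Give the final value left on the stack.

-62

-39   -39
dup   -39 -39
idiv  1
-5    1 -5
pop   1
71    1 71
mul   71
dup   71 71
exch  71 71
2     71 71 2
exch  71 2 71
3     71 2 71 3
pop   71 2 71
pop   71 2
sub   69
-4    69 -4
-3    69 -4 -3
11    69 -4 -3 11
pop   69 -4 -3
add   69 -7
exch  -7 69
add   62
neg   -62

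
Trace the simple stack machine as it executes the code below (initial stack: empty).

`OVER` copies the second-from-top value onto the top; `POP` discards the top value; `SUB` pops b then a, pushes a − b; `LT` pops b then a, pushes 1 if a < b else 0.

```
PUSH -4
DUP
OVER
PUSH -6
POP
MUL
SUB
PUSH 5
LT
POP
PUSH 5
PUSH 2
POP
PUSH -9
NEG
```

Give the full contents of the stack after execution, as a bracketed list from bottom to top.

PUSH -4 -> -4
DUP     -> -4 -4
OVER    -> -4 -4 -4
PUSH -6 -> -4 -4 -4 -6
POP     -> -4 -4 -4
MUL     -> -4 16
SUB     -> -20
PUSH 5  -> -20 5
LT      -> 1
POP     -> (empty)
PUSH 5  -> 5
PUSH 2  -> 5 2
POP     -> 5
PUSH -9 -> 5 -9
NEG     -> 5 9

[5, 9]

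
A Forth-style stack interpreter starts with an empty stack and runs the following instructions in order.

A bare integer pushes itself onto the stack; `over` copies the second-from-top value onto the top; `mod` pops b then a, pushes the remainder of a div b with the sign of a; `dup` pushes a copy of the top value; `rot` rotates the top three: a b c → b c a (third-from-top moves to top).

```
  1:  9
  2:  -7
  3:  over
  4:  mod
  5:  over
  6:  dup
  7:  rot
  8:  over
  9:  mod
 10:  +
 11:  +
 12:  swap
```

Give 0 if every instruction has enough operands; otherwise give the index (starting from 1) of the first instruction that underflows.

9     [9]
-7    [9, -7]
over  [9, -7, 9]
mod   [9, -7]
over  [9, -7, 9]
dup   [9, -7, 9, 9]
rot   [9, 9, 9, -7]
over  [9, 9, 9, -7, 9]
mod   [9, 9, 9, -7]
+     [9, 9, 2]
+     [9, 11]
swap  [11, 9]

0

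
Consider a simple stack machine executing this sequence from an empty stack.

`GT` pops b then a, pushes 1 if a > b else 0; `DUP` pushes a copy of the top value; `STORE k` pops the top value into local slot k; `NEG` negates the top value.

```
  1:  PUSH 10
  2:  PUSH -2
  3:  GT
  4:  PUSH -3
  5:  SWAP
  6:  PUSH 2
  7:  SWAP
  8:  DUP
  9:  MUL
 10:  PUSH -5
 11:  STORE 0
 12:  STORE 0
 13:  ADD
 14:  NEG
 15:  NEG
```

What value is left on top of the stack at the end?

-1

PUSH 10 → [10]
PUSH -2 → [10, -2]
GT      → [1]
PUSH -3 → [1, -3]
SWAP    → [-3, 1]
PUSH 2  → [-3, 1, 2]
SWAP    → [-3, 2, 1]
DUP     → [-3, 2, 1, 1]
MUL     → [-3, 2, 1]
PUSH -5 → [-3, 2, 1, -5]
STORE 0 → [-3, 2, 1]
STORE 0 → [-3, 2]
ADD     → [-1]
NEG     → [1]
NEG     → [-1]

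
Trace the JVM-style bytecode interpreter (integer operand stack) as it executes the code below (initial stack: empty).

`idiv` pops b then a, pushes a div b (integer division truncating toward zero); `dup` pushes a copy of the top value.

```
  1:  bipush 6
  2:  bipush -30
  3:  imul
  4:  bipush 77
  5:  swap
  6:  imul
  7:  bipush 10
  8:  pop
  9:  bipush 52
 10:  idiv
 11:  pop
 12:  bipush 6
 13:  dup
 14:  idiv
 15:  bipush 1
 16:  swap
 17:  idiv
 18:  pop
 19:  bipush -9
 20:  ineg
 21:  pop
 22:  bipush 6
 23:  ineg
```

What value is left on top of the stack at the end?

bipush 6   : [6]
bipush -30 : [6, -30]
imul       : [-180]
bipush 77  : [-180, 77]
swap       : [77, -180]
imul       : [-13860]
bipush 10  : [-13860, 10]
pop        : [-13860]
bipush 52  : [-13860, 52]
idiv       : [-266]
pop        : []
bipush 6   : [6]
dup        : [6, 6]
idiv       : [1]
bipush 1   : [1, 1]
swap       : [1, 1]
idiv       : [1]
pop        : []
bipush -9  : [-9]
ineg       : [9]
pop        : []
bipush 6   : [6]
ineg       : [-6]

-6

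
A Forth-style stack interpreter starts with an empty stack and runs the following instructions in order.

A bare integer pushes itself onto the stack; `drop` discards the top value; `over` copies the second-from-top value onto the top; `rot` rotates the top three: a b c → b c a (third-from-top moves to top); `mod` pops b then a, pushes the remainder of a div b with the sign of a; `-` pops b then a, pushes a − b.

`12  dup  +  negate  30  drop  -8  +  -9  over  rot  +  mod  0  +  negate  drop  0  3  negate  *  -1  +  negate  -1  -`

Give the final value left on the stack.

12     -> 12
dup    -> 12 12
+      -> 24
negate -> -24
30     -> -24 30
drop   -> -24
-8     -> -24 -8
+      -> -32
-9     -> -32 -9
over   -> -32 -9 -32
rot    -> -9 -32 -32
+      -> -9 -64
mod    -> -9
0      -> -9 0
+      -> -9
negate -> 9
drop   -> (empty)
0      -> 0
3      -> 0 3
negate -> 0 -3
*      -> 0
-1     -> 0 -1
+      -> -1
negate -> 1
-1     -> 1 -1
-      -> 2

2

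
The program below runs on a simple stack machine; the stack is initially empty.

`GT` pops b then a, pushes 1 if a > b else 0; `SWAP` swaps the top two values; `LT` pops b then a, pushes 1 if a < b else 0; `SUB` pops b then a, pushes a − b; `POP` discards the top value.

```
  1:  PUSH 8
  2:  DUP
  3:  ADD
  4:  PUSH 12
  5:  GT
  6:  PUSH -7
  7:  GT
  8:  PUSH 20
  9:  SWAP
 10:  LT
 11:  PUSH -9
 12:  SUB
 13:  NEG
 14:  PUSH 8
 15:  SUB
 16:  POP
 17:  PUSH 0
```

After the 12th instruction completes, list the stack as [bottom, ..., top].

PUSH 8  -> 8
DUP     -> 8 8
ADD     -> 16
PUSH 12 -> 16 12
GT      -> 1
PUSH -7 -> 1 -7
GT      -> 1
PUSH 20 -> 1 20
SWAP    -> 20 1
LT      -> 0
PUSH -9 -> 0 -9
SUB     -> 9

[9]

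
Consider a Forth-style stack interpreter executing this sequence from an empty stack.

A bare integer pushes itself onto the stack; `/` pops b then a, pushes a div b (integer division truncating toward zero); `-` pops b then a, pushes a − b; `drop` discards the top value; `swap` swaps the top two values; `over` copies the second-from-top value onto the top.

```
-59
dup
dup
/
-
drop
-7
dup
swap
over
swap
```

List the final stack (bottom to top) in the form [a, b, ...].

[-7, -7, -7]

-59   [-59]
dup   [-59, -59]
dup   [-59, -59, -59]
/     [-59, 1]
-     [-60]
drop  []
-7    [-7]
dup   [-7, -7]
swap  [-7, -7]
over  [-7, -7, -7]
swap  [-7, -7, -7]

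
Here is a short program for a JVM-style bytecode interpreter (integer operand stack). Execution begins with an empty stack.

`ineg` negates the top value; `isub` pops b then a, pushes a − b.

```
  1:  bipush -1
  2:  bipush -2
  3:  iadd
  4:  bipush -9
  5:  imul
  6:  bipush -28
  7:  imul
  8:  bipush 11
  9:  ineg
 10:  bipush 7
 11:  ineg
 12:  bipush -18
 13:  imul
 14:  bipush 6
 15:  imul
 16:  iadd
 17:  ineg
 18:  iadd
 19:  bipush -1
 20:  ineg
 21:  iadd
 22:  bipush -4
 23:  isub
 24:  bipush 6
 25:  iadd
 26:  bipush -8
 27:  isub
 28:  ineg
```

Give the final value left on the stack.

bipush -1  → -1
bipush -2  → -1 -2
iadd       → -3
bipush -9  → -3 -9
imul       → 27
bipush -28 → 27 -28
imul       → -756
bipush 11  → -756 11
ineg       → -756 -11
bipush 7   → -756 -11 7
ineg       → -756 -11 -7
bipush -18 → -756 -11 -7 -18
imul       → -756 -11 126
bipush 6   → -756 -11 126 6
imul       → -756 -11 756
iadd       → -756 745
ineg       → -756 -745
iadd       → -1501
bipush -1  → -1501 -1
ineg       → -1501 1
iadd       → -1500
bipush -4  → -1500 -4
isub       → -1496
bipush 6   → -1496 6
iadd       → -1490
bipush -8  → -1490 -8
isub       → -1482
ineg       → 1482

1482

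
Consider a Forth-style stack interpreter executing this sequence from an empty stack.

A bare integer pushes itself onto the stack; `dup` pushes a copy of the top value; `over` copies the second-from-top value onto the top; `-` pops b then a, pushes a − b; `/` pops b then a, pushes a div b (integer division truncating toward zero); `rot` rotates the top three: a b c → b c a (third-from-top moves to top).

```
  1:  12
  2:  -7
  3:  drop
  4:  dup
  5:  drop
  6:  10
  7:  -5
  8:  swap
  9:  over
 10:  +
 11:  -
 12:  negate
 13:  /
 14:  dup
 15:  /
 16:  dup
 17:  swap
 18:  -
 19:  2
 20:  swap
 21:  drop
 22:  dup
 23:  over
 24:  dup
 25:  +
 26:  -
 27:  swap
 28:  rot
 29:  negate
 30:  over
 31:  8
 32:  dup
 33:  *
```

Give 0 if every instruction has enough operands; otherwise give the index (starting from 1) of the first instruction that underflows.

28

12     → [12]
-7     → [12, -7]
drop   → [12]
dup    → [12, 12]
drop   → [12]
10     → [12, 10]
-5     → [12, 10, -5]
swap   → [12, -5, 10]
over   → [12, -5, 10, -5]
+      → [12, -5, 5]
-      → [12, -10]
negate → [12, 10]
/      → [1]
dup    → [1, 1]
/      → [1]
dup    → [1, 1]
swap   → [1, 1]
-      → [0]
2      → [0, 2]
swap   → [2, 0]
drop   → [2]
dup    → [2, 2]
over   → [2, 2, 2]
dup    → [2, 2, 2, 2]
+      → [2, 2, 4]
-      → [2, -2]
swap   → [-2, 2]
rot  — needs 3 operands, stack has 2 → underflow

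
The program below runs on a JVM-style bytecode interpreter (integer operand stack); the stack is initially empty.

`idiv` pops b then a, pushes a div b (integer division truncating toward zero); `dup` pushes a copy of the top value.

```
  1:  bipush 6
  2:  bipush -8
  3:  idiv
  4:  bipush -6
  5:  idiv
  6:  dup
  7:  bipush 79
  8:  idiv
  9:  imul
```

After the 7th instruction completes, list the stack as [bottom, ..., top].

bipush 6  → [6]
bipush -8 → [6, -8]
idiv      → [0]
bipush -6 → [0, -6]
idiv      → [0]
dup       → [0, 0]
bipush 79 → [0, 0, 79]

[0, 0, 79]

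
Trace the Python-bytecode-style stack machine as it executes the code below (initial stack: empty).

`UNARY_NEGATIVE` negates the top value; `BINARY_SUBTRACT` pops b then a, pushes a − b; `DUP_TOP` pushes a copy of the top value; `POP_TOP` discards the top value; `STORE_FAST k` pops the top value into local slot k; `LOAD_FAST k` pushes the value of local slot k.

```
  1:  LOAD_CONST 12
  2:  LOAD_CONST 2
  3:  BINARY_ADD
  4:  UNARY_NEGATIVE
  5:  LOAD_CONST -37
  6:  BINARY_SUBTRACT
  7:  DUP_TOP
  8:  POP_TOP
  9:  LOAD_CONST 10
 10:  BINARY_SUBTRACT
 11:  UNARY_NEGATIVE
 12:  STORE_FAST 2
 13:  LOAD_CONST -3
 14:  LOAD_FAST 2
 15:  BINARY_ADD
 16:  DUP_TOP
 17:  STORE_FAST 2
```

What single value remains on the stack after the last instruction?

-16

LOAD_CONST 12   → [12]
LOAD_CONST 2    → [12, 2]
BINARY_ADD      → [14]
UNARY_NEGATIVE  → [-14]
LOAD_CONST -37  → [-14, -37]
BINARY_SUBTRACT → [23]
DUP_TOP         → [23, 23]
POP_TOP         → [23]
LOAD_CONST 10   → [23, 10]
BINARY_SUBTRACT → [13]
UNARY_NEGATIVE  → [-13]
STORE_FAST 2    → []
LOAD_CONST -3   → [-3]
LOAD_FAST 2     → [-3, -13]
BINARY_ADD      → [-16]
DUP_TOP         → [-16, -16]
STORE_FAST 2    → [-16]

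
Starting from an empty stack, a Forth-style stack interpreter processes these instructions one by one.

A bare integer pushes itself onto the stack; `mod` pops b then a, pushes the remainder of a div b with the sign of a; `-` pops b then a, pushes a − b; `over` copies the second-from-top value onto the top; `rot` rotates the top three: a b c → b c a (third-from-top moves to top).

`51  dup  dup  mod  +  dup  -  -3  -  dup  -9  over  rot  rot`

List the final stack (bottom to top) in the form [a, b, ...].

[3, 3, 3, -9]

51   → [51]
dup  → [51, 51]
dup  → [51, 51, 51]
mod  → [51, 0]
+    → [51]
dup  → [51, 51]
-    → [0]
-3   → [0, -3]
-    → [3]
dup  → [3, 3]
-9   → [3, 3, -9]
over → [3, 3, -9, 3]
rot  → [3, -9, 3, 3]
rot  → [3, 3, 3, -9]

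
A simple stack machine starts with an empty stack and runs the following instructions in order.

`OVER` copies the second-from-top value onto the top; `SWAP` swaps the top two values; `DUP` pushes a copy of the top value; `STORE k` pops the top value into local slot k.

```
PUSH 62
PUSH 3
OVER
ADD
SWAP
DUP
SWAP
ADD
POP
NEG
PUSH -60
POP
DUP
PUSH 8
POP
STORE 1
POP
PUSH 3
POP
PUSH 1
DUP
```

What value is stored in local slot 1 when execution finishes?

PUSH 62   [62]
PUSH 3    [62, 3]
OVER      [62, 3, 62]
ADD       [62, 65]
SWAP      [65, 62]
DUP       [65, 62, 62]
SWAP      [65, 62, 62]
ADD       [65, 124]
POP       [65]
NEG       [-65]
PUSH -60  [-65, -60]
POP       [-65]
DUP       [-65, -65]
PUSH 8    [-65, -65, 8]
POP       [-65, -65]
STORE 1   [-65]
POP       []
PUSH 3    [3]
POP       []
PUSH 1    [1]
DUP       [1, 1]

-65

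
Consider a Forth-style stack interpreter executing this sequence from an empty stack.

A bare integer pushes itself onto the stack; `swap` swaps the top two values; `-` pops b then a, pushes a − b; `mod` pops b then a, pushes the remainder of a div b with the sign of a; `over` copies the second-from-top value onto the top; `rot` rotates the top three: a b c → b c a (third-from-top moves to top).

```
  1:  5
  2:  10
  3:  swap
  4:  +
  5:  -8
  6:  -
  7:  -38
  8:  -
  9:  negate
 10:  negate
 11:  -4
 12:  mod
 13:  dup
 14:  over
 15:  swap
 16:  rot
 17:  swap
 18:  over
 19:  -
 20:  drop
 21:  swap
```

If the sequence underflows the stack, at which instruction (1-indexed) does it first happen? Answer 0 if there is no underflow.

0

5       [5]
10      [5, 10]
swap    [10, 5]
+       [15]
-8      [15, -8]
-       [23]
-38     [23, -38]
-       [61]
negate  [-61]
negate  [61]
-4      [61, -4]
mod     [1]
dup     [1, 1]
over    [1, 1, 1]
swap    [1, 1, 1]
rot     [1, 1, 1]
swap    [1, 1, 1]
over    [1, 1, 1, 1]
-       [1, 1, 0]
drop    [1, 1]
swap    [1, 1]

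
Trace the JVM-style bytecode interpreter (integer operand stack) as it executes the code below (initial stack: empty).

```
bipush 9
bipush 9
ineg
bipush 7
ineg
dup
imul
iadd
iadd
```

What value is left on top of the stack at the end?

49

bipush 9 → 9
bipush 9 → 9 9
ineg     → 9 -9
bipush 7 → 9 -9 7
ineg     → 9 -9 -7
dup      → 9 -9 -7 -7
imul     → 9 -9 49
iadd     → 9 40
iadd     → 49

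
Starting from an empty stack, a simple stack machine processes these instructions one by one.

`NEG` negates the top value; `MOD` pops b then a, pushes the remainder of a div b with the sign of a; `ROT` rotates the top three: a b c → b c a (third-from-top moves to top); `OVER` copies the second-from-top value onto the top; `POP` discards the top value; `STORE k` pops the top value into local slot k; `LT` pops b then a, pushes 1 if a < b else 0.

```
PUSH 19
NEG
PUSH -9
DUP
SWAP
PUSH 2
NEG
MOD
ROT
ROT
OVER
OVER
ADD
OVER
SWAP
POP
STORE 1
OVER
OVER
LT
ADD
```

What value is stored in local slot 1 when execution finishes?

-9

PUSH 19 -> [19]
NEG     -> [-19]
PUSH -9 -> [-19, -9]
DUP     -> [-19, -9, -9]
SWAP    -> [-19, -9, -9]
PUSH 2  -> [-19, -9, -9, 2]
NEG     -> [-19, -9, -9, -2]
MOD     -> [-19, -9, -1]
ROT     -> [-9, -1, -19]
ROT     -> [-1, -19, -9]
OVER    -> [-1, -19, -9, -19]
OVER    -> [-1, -19, -9, -19, -9]
ADD     -> [-1, -19, -9, -28]
OVER    -> [-1, -19, -9, -28, -9]
SWAP    -> [-1, -19, -9, -9, -28]
POP     -> [-1, -19, -9, -9]
STORE 1 -> [-1, -19, -9]
OVER    -> [-1, -19, -9, -19]
OVER    -> [-1, -19, -9, -19, -9]
LT      -> [-1, -19, -9, 1]
ADD     -> [-1, -19, -8]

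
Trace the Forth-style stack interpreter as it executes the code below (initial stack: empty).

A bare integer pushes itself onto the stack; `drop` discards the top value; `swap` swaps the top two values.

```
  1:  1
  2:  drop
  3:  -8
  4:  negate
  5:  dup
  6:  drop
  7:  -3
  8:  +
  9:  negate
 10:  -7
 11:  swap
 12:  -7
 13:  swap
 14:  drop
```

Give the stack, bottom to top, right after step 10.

[-5, -7]

1      -> 1
drop   -> (empty)
-8     -> -8
negate -> 8
dup    -> 8 8
drop   -> 8
-3     -> 8 -3
+      -> 5
negate -> -5
-7     -> -5 -7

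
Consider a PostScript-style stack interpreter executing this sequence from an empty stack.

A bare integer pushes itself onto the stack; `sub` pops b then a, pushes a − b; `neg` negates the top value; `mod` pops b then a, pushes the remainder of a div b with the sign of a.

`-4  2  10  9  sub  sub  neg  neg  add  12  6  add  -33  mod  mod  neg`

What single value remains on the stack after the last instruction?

3

-4  : [-4]
2   : [-4, 2]
10  : [-4, 2, 10]
9   : [-4, 2, 10, 9]
sub : [-4, 2, 1]
sub : [-4, 1]
neg : [-4, -1]
neg : [-4, 1]
add : [-3]
12  : [-3, 12]
6   : [-3, 12, 6]
add : [-3, 18]
-33 : [-3, 18, -33]
mod : [-3, 18]
mod : [-3]
neg : [3]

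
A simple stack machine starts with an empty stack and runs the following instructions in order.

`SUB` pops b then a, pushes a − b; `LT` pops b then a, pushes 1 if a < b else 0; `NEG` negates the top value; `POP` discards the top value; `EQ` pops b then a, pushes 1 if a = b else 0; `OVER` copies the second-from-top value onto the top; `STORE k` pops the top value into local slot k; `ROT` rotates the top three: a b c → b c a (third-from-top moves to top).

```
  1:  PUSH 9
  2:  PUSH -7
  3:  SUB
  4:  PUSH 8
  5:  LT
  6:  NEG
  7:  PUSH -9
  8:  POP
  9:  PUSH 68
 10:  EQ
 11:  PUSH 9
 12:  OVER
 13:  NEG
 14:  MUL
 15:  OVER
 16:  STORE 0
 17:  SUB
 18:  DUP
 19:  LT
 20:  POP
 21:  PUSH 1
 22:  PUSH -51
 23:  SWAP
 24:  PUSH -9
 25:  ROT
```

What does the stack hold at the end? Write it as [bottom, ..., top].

PUSH 9   → 9
PUSH -7  → 9 -7
SUB      → 16
PUSH 8   → 16 8
LT       → 0
NEG      → 0
PUSH -9  → 0 -9
POP      → 0
PUSH 68  → 0 68
EQ       → 0
PUSH 9   → 0 9
OVER     → 0 9 0
NEG      → 0 9 0
MUL      → 0 0
OVER     → 0 0 0
STORE 0  → 0 0
SUB      → 0
DUP      → 0 0
LT       → 0
POP      → (empty)
PUSH 1   → 1
PUSH -51 → 1 -51
SWAP     → -51 1
PUSH -9  → -51 1 -9
ROT      → 1 -9 -51

[1, -9, -51]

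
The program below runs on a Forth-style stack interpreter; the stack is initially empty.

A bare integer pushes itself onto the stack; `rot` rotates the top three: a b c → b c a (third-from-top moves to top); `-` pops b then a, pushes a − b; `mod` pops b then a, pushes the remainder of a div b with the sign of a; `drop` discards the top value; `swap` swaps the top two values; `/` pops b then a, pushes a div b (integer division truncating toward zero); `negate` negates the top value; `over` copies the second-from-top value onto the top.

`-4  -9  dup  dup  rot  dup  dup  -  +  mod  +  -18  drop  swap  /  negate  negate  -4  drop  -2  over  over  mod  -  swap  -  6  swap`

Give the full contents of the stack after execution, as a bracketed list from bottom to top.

[6, -4]

-4      [-4]
-9      [-4, -9]
dup     [-4, -9, -9]
dup     [-4, -9, -9, -9]
rot     [-4, -9, -9, -9]
dup     [-4, -9, -9, -9, -9]
dup     [-4, -9, -9, -9, -9, -9]
-       [-4, -9, -9, -9, 0]
+       [-4, -9, -9, -9]
mod     [-4, -9, 0]
+       [-4, -9]
-18     [-4, -9, -18]
drop    [-4, -9]
swap    [-9, -4]
/       [2]
negate  [-2]
negate  [2]
-4      [2, -4]
drop    [2]
-2      [2, -2]
over    [2, -2, 2]
over    [2, -2, 2, -2]
mod     [2, -2, 0]
-       [2, -2]
swap    [-2, 2]
-       [-4]
6       [-4, 6]
swap    [6, -4]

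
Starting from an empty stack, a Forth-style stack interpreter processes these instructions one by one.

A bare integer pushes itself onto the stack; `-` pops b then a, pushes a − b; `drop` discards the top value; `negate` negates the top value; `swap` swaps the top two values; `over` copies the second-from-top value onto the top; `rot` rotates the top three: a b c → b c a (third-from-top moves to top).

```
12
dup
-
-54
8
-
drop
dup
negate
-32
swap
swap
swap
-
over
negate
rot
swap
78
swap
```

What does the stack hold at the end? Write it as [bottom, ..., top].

12     : 12
dup    : 12 12
-      : 0
-54    : 0 -54
8      : 0 -54 8
-      : 0 -62
drop   : 0
dup    : 0 0
negate : 0 0
-32    : 0 0 -32
swap   : 0 -32 0
swap   : 0 0 -32
swap   : 0 -32 0
-      : 0 -32
over   : 0 -32 0
negate : 0 -32 0
rot    : -32 0 0
swap   : -32 0 0
78     : -32 0 0 78
swap   : -32 0 78 0

[-32, 0, 78, 0]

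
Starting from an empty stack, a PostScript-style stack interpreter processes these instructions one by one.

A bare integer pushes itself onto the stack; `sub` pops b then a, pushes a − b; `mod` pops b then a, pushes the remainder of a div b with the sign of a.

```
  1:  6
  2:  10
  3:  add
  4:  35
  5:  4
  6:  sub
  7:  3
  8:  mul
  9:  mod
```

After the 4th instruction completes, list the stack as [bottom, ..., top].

6   : [6]
10  : [6, 10]
add : [16]
35  : [16, 35]

[16, 35]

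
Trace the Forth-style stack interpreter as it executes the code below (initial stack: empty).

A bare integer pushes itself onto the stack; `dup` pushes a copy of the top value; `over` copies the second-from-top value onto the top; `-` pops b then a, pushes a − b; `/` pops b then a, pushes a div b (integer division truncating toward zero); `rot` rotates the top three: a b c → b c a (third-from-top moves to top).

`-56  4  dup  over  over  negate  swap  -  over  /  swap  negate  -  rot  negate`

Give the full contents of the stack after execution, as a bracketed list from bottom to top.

-56     [-56]
4       [-56, 4]
dup     [-56, 4, 4]
over    [-56, 4, 4, 4]
over    [-56, 4, 4, 4, 4]
negate  [-56, 4, 4, 4, -4]
swap    [-56, 4, 4, -4, 4]
-       [-56, 4, 4, -8]
over    [-56, 4, 4, -8, 4]
/       [-56, 4, 4, -2]
swap    [-56, 4, -2, 4]
negate  [-56, 4, -2, -4]
-       [-56, 4, 2]
rot     [4, 2, -56]
negate  [4, 2, 56]

[4, 2, 56]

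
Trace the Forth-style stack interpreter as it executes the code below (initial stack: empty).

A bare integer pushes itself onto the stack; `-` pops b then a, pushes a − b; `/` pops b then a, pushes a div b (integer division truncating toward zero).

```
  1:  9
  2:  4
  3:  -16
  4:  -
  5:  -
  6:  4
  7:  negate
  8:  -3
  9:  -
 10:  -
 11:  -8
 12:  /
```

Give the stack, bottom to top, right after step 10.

9      -> 9
4      -> 9 4
-16    -> 9 4 -16
-      -> 9 20
-      -> -11
4      -> -11 4
negate -> -11 -4
-3     -> -11 -4 -3
-      -> -11 -1
-      -> -10

[-10]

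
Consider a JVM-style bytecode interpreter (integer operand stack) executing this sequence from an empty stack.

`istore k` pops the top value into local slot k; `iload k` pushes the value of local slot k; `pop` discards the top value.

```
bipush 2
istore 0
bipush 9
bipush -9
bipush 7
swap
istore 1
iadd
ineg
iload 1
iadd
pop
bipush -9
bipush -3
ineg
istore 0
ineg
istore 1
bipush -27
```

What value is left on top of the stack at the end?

bipush 2   -> [2]
istore 0   -> []
bipush 9   -> [9]
bipush -9  -> [9, -9]
bipush 7   -> [9, -9, 7]
swap       -> [9, 7, -9]
istore 1   -> [9, 7]
iadd       -> [16]
ineg       -> [-16]
iload 1    -> [-16, -9]
iadd       -> [-25]
pop        -> []
bipush -9  -> [-9]
bipush -3  -> [-9, -3]
ineg       -> [-9, 3]
istore 0   -> [-9]
ineg       -> [9]
istore 1   -> []
bipush -27 -> [-27]

-27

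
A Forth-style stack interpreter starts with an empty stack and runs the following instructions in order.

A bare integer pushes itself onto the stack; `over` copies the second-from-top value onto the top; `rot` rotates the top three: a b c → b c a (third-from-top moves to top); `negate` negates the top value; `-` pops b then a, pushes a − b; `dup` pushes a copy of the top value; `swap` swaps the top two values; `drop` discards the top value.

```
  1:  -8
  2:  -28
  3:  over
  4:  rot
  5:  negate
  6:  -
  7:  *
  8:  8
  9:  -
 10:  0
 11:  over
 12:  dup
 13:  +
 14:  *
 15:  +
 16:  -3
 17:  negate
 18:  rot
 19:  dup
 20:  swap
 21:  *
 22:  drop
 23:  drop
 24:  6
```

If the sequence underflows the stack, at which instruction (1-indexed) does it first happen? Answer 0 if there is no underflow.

18

-8      -8
-28     -8 -28
over    -8 -28 -8
rot     -28 -8 -8
negate  -28 -8 8
-       -28 -16
*       448
8       448 8
-       440
0       440 0
over    440 0 440
dup     440 0 440 440
+       440 0 880
*       440 0
+       440
-3      440 -3
negate  440 3
rot  — needs 3 operands, stack has 2 → underflow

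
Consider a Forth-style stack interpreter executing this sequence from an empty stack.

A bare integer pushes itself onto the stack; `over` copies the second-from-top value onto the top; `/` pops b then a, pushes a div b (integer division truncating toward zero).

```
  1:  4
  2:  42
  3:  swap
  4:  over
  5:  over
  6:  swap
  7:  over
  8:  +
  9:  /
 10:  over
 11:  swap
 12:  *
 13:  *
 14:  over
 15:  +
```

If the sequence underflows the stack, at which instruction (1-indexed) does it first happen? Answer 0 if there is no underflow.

4    : [4]
42   : [4, 42]
swap : [42, 4]
over : [42, 4, 42]
over : [42, 4, 42, 4]
swap : [42, 4, 4, 42]
over : [42, 4, 4, 42, 4]
+    : [42, 4, 4, 46]
/    : [42, 4, 0]
over : [42, 4, 0, 4]
swap : [42, 4, 4, 0]
*    : [42, 4, 0]
*    : [42, 0]
over : [42, 0, 42]
+    : [42, 42]

0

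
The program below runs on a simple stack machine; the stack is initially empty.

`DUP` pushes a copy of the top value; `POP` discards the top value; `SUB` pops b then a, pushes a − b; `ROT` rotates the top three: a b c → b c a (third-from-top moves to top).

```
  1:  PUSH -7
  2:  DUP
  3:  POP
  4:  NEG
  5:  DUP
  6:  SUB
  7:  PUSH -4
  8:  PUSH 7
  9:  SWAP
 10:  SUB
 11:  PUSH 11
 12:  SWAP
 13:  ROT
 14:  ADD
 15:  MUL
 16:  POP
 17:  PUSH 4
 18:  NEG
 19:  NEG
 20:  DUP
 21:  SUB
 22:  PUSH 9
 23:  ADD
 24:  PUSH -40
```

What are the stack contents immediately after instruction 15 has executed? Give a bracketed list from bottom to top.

PUSH -7  [-7]
DUP      [-7, -7]
POP      [-7]
NEG      [7]
DUP      [7, 7]
SUB      [0]
PUSH -4  [0, -4]
PUSH 7   [0, -4, 7]
SWAP     [0, 7, -4]
SUB      [0, 11]
PUSH 11  [0, 11, 11]
SWAP     [0, 11, 11]
ROT      [11, 11, 0]
ADD      [11, 11]
MUL      [121]

[121]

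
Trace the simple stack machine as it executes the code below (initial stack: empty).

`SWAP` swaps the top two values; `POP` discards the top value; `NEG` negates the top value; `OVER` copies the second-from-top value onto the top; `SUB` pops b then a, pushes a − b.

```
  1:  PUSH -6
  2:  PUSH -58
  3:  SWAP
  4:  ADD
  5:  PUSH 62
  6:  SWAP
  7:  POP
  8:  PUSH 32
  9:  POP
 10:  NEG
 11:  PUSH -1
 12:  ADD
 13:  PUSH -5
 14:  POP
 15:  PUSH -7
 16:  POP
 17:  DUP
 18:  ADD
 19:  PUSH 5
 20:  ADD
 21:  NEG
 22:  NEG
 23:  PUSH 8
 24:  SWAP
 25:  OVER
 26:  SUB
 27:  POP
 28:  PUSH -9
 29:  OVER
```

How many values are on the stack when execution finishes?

3

PUSH -6  : -6
PUSH -58 : -6 -58
SWAP     : -58 -6
ADD      : -64
PUSH 62  : -64 62
SWAP     : 62 -64
POP      : 62
PUSH 32  : 62 32
POP      : 62
NEG      : -62
PUSH -1  : -62 -1
ADD      : -63
PUSH -5  : -63 -5
POP      : -63
PUSH -7  : -63 -7
POP      : -63
DUP      : -63 -63
ADD      : -126
PUSH 5   : -126 5
ADD      : -121
NEG      : 121
NEG      : -121
PUSH 8   : -121 8
SWAP     : 8 -121
OVER     : 8 -121 8
SUB      : 8 -129
POP      : 8
PUSH -9  : 8 -9
OVER     : 8 -9 8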